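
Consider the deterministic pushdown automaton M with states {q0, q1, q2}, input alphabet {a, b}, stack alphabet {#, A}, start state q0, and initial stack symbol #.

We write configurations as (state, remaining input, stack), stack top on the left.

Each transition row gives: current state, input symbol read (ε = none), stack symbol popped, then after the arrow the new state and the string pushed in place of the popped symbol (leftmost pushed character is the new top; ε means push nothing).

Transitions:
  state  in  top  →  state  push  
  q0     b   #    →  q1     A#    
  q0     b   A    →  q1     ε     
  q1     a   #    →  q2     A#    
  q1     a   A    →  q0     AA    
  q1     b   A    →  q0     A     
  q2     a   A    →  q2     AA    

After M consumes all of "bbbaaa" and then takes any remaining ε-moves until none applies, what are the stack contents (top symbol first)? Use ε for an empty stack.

AAA#

(q0, bbbaaa, #) ⊢ (q1, bbaaa, A#) ⊢ (q0, baaa, A#) ⊢ (q1, aaa, #) ⊢ (q2, aa, A#) ⊢ (q2, a, AA#) ⊢ (q2, ε, AAA#)
All input consumed in state q2 with stack AAA#.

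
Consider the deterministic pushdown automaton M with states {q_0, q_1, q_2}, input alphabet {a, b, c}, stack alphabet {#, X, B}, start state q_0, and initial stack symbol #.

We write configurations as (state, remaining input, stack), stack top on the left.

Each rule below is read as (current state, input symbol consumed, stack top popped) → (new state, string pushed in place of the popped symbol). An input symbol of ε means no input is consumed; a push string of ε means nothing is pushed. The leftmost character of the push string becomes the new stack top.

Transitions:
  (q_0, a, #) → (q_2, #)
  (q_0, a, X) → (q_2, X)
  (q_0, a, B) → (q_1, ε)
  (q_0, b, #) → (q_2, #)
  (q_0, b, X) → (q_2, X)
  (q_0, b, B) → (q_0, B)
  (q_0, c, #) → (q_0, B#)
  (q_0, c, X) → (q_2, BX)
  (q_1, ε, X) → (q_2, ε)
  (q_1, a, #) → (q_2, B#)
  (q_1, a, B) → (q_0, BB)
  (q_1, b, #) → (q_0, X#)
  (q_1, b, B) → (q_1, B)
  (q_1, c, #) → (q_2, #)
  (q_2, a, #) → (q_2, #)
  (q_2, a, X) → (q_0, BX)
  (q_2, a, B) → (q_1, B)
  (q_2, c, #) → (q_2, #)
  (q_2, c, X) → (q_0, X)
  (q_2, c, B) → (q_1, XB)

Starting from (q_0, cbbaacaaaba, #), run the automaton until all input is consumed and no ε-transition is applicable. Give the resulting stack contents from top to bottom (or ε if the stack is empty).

BB#

(q_0, cbbaacaaaba, #) ⊢ (q_0, bbaacaaaba, B#) ⊢ (q_0, baacaaaba, B#) ⊢ (q_0, aacaaaba, B#) ⊢ (q_1, acaaaba, #) ⊢ (q_2, caaaba, B#) ⊢ (q_1, aaaba, XB#) ⊢ (q_2, aaaba, B#) ⊢ (q_1, aaba, B#) ⊢ (q_0, aba, BB#) ⊢ (q_1, ba, B#) ⊢ (q_1, a, B#) ⊢ (q_0, ε, BB#)
All input consumed in state q_0 with stack BB#.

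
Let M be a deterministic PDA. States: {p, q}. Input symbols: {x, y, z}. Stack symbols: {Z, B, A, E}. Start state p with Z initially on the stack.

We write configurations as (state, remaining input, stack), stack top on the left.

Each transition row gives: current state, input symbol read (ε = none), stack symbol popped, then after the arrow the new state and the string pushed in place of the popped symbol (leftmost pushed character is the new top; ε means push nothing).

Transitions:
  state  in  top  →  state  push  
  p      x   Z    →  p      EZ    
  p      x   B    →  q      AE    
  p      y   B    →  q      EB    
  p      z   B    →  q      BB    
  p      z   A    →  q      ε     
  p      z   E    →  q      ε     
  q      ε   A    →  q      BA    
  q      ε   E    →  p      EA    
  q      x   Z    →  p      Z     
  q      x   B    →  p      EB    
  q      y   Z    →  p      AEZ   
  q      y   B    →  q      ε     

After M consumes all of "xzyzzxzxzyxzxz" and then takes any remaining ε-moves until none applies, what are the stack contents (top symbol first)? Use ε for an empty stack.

(p, xzyzzxzxzyxzxz, Z)
  read x, top Z: go to p, push EZ → (p, zyzzxzxzyxzxz, EZ)
  read z, top E: go to q, push ε → (q, yzzxzxzyxzxz, Z)
  read y, top Z: go to p, push AEZ → (p, zzxzxzyxzxz, AEZ)
  read z, top A: go to q, push ε → (q, zxzxzyxzxz, EZ)
  ε-move, top E: go to p, push EA → (p, zxzxzyxzxz, EAZ)
  read z, top E: go to q, push ε → (q, xzxzyxzxz, AZ)
  ε-move, top A: go to q, push BA → (q, xzxzyxzxz, BAZ)
  read x, top B: go to p, push EB → (p, zxzyxzxz, EBAZ)
  read z, top E: go to q, push ε → (q, xzyxzxz, BAZ)
  read x, top B: go to p, push EB → (p, zyxzxz, EBAZ)
  read z, top E: go to q, push ε → (q, yxzxz, BAZ)
  read y, top B: go to q, push ε → (q, xzxz, AZ)
  ε-move, top A: go to q, push BA → (q, xzxz, BAZ)
  read x, top B: go to p, push EB → (p, zxz, EBAZ)
  read z, top E: go to q, push ε → (q, xz, BAZ)
  read x, top B: go to p, push EB → (p, z, EBAZ)
  read z, top E: go to q, push ε → (q, ε, BAZ)
All input consumed in state q with stack BAZ.

BAZ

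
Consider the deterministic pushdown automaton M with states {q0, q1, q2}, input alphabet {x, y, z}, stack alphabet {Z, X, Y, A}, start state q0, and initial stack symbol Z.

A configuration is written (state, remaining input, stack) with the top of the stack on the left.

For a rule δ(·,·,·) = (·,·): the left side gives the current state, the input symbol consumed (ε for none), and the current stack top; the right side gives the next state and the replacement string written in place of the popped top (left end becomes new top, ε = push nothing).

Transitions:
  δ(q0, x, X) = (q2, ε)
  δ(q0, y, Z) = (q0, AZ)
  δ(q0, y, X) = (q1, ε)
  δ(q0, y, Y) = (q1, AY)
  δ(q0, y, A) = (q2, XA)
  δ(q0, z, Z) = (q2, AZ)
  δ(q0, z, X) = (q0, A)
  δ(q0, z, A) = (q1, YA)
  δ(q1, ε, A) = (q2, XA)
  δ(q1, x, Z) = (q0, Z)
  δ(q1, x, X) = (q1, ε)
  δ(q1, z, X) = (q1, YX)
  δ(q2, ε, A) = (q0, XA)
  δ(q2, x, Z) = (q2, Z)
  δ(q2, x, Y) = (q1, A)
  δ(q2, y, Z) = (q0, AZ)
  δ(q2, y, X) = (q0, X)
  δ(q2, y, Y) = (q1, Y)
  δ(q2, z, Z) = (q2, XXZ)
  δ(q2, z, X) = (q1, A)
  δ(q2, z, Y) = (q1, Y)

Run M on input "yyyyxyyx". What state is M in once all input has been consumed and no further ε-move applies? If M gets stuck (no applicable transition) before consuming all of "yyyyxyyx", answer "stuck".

(q0, yyyyxyyx, Z)
  read y, top Z: go to q0, push AZ → (q0, yyyxyyx, AZ)
  read y, top A: go to q2, push XA → (q2, yyxyyx, XAZ)
  read y, top X: go to q0, push X → (q0, yxyyx, XAZ)
  read y, top X: go to q1, push ε → (q1, xyyx, AZ)
  ε-move, top A: go to q2, push XA → (q2, xyyx, XAZ)
No transition for (q2, x, top X); M blocks with input xyyx remaining.

stuck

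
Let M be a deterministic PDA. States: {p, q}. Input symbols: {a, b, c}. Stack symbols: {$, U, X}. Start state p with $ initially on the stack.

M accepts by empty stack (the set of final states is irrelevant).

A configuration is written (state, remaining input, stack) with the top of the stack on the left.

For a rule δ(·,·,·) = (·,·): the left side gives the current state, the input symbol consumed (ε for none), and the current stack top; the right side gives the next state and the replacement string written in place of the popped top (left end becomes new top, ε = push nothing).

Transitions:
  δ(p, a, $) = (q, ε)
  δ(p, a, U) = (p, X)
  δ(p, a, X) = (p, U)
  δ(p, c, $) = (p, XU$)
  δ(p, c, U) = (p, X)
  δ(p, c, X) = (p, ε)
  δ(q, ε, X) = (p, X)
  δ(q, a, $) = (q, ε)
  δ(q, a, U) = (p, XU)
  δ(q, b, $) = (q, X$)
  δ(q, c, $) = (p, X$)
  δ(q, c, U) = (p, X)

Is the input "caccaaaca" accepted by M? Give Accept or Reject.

(p, caccaaaca, $)
  read c, top $: go to p, push XU$ → (p, accaaaca, XU$)
  read a, top X: go to p, push U → (p, ccaaaca, UU$)
  read c, top U: go to p, push X → (p, caaaca, XU$)
  read c, top X: go to p, push ε → (p, aaaca, U$)
  read a, top U: go to p, push X → (p, aaca, X$)
  read a, top X: go to p, push U → (p, aca, U$)
  read a, top U: go to p, push X → (p, ca, X$)
  read c, top X: go to p, push ε → (p, a, $)
  read a, top $: go to q, push ε → (q, ε, ε)
All input consumed and the stack is empty.

Accept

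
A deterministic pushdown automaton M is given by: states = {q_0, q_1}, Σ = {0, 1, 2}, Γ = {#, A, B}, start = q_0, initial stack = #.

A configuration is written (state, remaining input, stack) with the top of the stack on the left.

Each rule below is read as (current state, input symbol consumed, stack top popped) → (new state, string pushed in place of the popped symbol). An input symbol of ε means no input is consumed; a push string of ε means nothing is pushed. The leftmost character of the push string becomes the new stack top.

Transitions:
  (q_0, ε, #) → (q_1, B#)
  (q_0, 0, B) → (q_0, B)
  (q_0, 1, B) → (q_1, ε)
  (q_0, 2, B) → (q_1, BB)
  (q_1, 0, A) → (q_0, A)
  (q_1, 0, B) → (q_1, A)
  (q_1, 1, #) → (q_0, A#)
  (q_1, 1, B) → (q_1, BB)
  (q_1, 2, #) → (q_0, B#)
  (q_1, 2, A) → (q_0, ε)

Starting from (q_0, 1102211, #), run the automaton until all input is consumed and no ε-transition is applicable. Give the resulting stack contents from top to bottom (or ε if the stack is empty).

(q_0, 1102211, #)
  ε-move, top #: go to q_1, push B# → (q_1, 1102211, B#)
  read 1, top B: go to q_1, push BB → (q_1, 102211, BB#)
  read 1, top B: go to q_1, push BB → (q_1, 02211, BBB#)
  read 0, top B: go to q_1, push A → (q_1, 2211, ABB#)
  read 2, top A: go to q_0, push ε → (q_0, 211, BB#)
  read 2, top B: go to q_1, push BB → (q_1, 11, BBB#)
  read 1, top B: go to q_1, push BB → (q_1, 1, BBBB#)
  read 1, top B: go to q_1, push BB → (q_1, ε, BBBBB#)
All input consumed in state q_1 with stack BBBBB#.

BBBBB#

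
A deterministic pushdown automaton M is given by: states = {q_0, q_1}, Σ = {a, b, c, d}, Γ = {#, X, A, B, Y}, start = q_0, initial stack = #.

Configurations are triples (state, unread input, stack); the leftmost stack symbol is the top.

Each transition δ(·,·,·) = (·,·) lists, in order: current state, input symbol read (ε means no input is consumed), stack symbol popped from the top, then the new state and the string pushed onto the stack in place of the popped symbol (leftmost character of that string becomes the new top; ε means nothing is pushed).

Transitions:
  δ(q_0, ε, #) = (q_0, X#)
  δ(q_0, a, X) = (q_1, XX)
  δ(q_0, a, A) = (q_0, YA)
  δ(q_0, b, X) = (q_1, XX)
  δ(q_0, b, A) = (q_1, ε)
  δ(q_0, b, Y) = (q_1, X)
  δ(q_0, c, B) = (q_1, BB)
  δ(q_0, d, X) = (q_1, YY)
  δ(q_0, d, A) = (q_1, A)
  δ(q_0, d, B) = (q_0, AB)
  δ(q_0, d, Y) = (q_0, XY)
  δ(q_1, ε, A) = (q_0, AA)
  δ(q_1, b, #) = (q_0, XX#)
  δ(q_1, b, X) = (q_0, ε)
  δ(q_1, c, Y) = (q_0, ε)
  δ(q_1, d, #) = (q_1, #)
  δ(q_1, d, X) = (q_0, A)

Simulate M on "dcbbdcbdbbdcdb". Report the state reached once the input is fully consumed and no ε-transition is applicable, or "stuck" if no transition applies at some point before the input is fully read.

(q_0, dcbbdcbdbbdcdb, #)
  ε-move, top #: go to q_0, push X# → (q_0, dcbbdcbdbbdcdb, X#)
  read d, top X: go to q_1, push YY → (q_1, cbbdcbdbbdcdb, YY#)
  read c, top Y: go to q_0, push ε → (q_0, bbdcbdbbdcdb, Y#)
  read b, top Y: go to q_1, push X → (q_1, bdcbdbbdcdb, X#)
  read b, top X: go to q_0, push ε → (q_0, dcbdbbdcdb, #)
  ε-move, top #: go to q_0, push X# → (q_0, dcbdbbdcdb, X#)
  read d, top X: go to q_1, push YY → (q_1, cbdbbdcdb, YY#)
  read c, top Y: go to q_0, push ε → (q_0, bdbbdcdb, Y#)
  read b, top Y: go to q_1, push X → (q_1, dbbdcdb, X#)
  read d, top X: go to q_0, push A → (q_0, bbdcdb, A#)
  read b, top A: go to q_1, push ε → (q_1, bdcdb, #)
  read b, top #: go to q_0, push XX# → (q_0, dcdb, XX#)
  read d, top X: go to q_1, push YY → (q_1, cdb, YYX#)
  read c, top Y: go to q_0, push ε → (q_0, db, YX#)
  read d, top Y: go to q_0, push XY → (q_0, b, XYX#)
  read b, top X: go to q_1, push XX → (q_1, ε, XXYX#)
All input consumed; M is in state q_1.

q_1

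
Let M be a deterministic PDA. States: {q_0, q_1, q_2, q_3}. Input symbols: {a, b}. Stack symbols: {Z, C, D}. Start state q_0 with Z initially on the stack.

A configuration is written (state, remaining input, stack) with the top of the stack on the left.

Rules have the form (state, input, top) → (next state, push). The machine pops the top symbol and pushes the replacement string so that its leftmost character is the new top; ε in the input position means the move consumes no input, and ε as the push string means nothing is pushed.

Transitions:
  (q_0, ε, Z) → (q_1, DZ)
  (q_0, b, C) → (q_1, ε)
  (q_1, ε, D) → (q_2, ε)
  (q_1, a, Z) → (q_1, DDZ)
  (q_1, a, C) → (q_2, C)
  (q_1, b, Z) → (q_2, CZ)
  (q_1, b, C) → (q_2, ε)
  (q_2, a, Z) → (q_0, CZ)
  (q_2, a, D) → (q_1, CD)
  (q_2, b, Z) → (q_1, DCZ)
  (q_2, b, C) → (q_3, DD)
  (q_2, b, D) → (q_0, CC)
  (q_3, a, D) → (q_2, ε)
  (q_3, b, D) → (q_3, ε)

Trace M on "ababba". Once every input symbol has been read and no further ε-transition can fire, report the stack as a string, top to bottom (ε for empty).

(q_0, ababba, Z)
  ε-move, top Z: go to q_1, push DZ → (q_1, ababba, DZ)
  ε-move, top D: go to q_2, push ε → (q_2, ababba, Z)
  read a, top Z: go to q_0, push CZ → (q_0, babba, CZ)
  read b, top C: go to q_1, push ε → (q_1, abba, Z)
  read a, top Z: go to q_1, push DDZ → (q_1, bba, DDZ)
  ε-move, top D: go to q_2, push ε → (q_2, bba, DZ)
  read b, top D: go to q_0, push CC → (q_0, ba, CCZ)
  read b, top C: go to q_1, push ε → (q_1, a, CZ)
  read a, top C: go to q_2, push C → (q_2, ε, CZ)
All input consumed in state q_2 with stack CZ.

CZ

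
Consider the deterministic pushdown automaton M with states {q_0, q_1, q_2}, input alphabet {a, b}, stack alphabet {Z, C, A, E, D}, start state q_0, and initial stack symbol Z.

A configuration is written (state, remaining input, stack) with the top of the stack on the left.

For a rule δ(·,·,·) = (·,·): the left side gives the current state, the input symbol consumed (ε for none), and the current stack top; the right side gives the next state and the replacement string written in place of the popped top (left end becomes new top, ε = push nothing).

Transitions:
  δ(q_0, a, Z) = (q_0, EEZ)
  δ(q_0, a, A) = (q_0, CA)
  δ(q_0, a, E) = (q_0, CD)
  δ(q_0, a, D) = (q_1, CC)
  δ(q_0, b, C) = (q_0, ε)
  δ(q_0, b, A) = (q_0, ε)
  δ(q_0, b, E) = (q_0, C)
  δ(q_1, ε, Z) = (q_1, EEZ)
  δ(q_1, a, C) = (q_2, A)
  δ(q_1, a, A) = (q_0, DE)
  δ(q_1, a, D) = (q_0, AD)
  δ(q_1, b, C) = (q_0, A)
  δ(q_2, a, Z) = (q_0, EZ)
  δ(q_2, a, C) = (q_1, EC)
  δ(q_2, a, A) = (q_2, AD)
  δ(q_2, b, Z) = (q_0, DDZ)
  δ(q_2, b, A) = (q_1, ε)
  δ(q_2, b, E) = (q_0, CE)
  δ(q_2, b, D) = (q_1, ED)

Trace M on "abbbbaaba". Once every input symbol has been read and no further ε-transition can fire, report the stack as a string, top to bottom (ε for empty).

CCEZ

(q_0, abbbbaaba, Z)
  read a, top Z: go to q_0, push EEZ → (q_0, bbbbaaba, EEZ)
  read b, top E: go to q_0, push C → (q_0, bbbaaba, CEZ)
  read b, top C: go to q_0, push ε → (q_0, bbaaba, EZ)
  read b, top E: go to q_0, push C → (q_0, baaba, CZ)
  read b, top C: go to q_0, push ε → (q_0, aaba, Z)
  read a, top Z: go to q_0, push EEZ → (q_0, aba, EEZ)
  read a, top E: go to q_0, push CD → (q_0, ba, CDEZ)
  read b, top C: go to q_0, push ε → (q_0, a, DEZ)
  read a, top D: go to q_1, push CC → (q_1, ε, CCEZ)
All input consumed in state q_1 with stack CCEZ.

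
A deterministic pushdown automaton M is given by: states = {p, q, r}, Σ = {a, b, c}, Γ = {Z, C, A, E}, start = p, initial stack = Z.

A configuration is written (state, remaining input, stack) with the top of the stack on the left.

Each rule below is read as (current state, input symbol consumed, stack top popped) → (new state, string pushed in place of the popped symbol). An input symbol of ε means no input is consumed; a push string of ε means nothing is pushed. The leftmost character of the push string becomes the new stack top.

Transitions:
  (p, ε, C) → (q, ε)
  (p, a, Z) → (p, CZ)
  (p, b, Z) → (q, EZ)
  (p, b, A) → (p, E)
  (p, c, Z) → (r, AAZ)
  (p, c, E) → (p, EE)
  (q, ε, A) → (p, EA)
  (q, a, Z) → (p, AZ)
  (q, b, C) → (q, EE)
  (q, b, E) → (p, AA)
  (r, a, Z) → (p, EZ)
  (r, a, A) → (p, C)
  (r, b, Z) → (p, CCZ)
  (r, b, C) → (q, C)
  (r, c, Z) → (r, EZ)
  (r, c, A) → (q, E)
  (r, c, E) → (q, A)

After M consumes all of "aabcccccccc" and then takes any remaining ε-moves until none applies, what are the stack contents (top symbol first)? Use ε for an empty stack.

(p, aabcccccccc, Z) ⊢ (p, abcccccccc, CZ) ⊢ (q, abcccccccc, Z) ⊢ (p, bcccccccc, AZ) ⊢ (p, cccccccc, EZ) ⊢ (p, ccccccc, EEZ) ⊢ (p, cccccc, EEEZ) ⊢ (p, ccccc, EEEEZ) ⊢ (p, cccc, EEEEEZ) ⊢ (p, ccc, EEEEEEZ) ⊢ (p, cc, EEEEEEEZ) ⊢ (p, c, EEEEEEEEZ) ⊢ (p, ε, EEEEEEEEEZ)
All input consumed in state p with stack EEEEEEEEEZ.

EEEEEEEEEZ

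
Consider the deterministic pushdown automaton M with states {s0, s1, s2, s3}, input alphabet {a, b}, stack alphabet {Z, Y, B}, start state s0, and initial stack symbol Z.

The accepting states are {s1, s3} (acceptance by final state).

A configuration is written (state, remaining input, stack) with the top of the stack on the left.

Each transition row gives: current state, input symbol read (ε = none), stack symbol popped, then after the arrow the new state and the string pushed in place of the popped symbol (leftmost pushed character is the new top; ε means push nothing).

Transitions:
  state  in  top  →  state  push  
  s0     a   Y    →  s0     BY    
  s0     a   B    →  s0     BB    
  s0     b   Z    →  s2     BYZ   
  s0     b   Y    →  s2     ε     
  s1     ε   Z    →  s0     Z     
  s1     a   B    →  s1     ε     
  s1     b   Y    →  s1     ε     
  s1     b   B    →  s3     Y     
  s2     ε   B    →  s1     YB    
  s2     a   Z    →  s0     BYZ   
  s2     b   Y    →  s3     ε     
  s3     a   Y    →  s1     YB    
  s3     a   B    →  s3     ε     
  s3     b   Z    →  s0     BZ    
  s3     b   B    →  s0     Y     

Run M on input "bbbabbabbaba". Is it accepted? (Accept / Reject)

(s0, bbbabbabbaba, Z) ⊢ (s2, bbabbabbaba, BYZ) ⊢ (s1, bbabbabbaba, YBYZ) ⊢ (s1, babbabbaba, BYZ) ⊢ (s3, abbabbaba, YYZ) ⊢ (s1, bbabbaba, YBYZ) ⊢ (s1, babbaba, BYZ) ⊢ (s3, abbaba, YYZ) ⊢ (s1, bbaba, YBYZ) ⊢ (s1, baba, BYZ) ⊢ (s3, aba, YYZ) ⊢ (s1, ba, YBYZ) ⊢ (s1, a, BYZ) ⊢ (s1, ε, YZ)
All input consumed; state s1 ∈ F.

Accept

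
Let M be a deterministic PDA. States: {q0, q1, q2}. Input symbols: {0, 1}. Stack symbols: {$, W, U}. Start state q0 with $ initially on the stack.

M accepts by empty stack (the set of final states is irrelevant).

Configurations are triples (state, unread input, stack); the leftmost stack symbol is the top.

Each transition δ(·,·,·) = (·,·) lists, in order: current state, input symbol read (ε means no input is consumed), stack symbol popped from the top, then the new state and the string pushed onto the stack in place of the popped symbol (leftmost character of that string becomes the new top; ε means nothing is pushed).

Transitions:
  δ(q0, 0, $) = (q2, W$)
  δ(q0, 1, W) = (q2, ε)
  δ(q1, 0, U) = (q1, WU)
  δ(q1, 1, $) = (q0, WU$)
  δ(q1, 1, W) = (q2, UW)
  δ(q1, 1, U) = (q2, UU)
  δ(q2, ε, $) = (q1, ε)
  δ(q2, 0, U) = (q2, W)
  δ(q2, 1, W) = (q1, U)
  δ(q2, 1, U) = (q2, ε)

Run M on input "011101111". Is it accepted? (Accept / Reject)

(q0, 011101111, $) ⊢ (q2, 11101111, W$) ⊢ (q1, 1101111, U$) ⊢ (q2, 101111, UU$) ⊢ (q2, 01111, U$) ⊢ (q2, 1111, W$) ⊢ (q1, 111, U$) ⊢ (q2, 11, UU$) ⊢ (q2, 1, U$) ⊢ (q2, ε, $) ⊢ (q1, ε, ε)
All input consumed and the stack is empty.

Accept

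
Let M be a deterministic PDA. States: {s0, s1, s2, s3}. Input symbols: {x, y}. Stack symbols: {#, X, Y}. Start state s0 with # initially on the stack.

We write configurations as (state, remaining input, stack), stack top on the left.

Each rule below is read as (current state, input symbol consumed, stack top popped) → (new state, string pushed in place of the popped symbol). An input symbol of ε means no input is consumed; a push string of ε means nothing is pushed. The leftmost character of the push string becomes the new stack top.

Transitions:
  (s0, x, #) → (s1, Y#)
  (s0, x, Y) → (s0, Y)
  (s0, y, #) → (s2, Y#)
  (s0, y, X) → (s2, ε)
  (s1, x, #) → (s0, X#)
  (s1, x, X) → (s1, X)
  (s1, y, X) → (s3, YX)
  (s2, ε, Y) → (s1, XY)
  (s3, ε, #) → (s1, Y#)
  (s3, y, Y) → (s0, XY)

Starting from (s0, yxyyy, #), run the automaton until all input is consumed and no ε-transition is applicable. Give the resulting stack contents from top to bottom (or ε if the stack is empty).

XYXY#

(s0, yxyyy, #)
  read y, top #: go to s2, push Y# → (s2, xyyy, Y#)
  ε-move, top Y: go to s1, push XY → (s1, xyyy, XY#)
  read x, top X: go to s1, push X → (s1, yyy, XY#)
  read y, top X: go to s3, push YX → (s3, yy, YXY#)
  read y, top Y: go to s0, push XY → (s0, y, XYXY#)
  read y, top X: go to s2, push ε → (s2, ε, YXY#)
  ε-move, top Y: go to s1, push XY → (s1, ε, XYXY#)
All input consumed in state s1 with stack XYXY#.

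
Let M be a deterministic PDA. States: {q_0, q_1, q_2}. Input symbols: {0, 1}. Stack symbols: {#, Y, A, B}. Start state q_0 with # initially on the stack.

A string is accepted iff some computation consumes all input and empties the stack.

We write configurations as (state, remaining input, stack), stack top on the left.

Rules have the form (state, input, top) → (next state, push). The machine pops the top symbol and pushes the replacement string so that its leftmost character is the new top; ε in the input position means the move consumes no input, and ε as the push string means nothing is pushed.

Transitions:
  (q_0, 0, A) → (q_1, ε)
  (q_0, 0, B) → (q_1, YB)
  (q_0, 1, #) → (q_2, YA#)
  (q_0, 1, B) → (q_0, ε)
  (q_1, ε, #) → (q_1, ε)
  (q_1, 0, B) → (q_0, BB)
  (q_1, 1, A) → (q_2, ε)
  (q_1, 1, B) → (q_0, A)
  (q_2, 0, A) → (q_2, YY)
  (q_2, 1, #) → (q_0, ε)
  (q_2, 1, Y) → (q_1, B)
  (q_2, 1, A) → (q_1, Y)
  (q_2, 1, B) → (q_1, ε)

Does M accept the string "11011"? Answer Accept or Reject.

(q_0, 11011, #) ⊢ (q_2, 1011, YA#) ⊢ (q_1, 011, BA#) ⊢ (q_0, 11, BBA#) ⊢ (q_0, 1, BA#) ⊢ (q_0, ε, A#)
All input consumed; stack is A#, not empty, and no further ε-move applies.

Reject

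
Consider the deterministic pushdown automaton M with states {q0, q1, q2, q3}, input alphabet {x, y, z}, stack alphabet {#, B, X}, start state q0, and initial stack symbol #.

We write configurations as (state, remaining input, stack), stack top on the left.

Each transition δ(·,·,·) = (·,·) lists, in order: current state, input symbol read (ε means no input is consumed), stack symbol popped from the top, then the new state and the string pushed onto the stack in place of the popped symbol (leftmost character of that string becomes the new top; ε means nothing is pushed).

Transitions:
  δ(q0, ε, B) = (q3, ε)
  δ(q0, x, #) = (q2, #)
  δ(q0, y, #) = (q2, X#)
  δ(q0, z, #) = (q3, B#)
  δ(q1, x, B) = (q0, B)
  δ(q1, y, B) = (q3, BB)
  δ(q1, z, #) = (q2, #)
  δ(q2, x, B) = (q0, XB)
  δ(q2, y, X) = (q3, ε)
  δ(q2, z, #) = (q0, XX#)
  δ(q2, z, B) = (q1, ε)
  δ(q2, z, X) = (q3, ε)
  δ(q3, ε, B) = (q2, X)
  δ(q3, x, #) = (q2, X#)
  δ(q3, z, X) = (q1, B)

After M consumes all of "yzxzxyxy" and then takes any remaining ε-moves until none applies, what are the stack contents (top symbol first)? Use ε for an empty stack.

#

(q0, yzxzxyxy, #)
  read y, top #: go to q2, push X# → (q2, zxzxyxy, X#)
  read z, top X: go to q3, push ε → (q3, xzxyxy, #)
  read x, top #: go to q2, push X# → (q2, zxyxy, X#)
  read z, top X: go to q3, push ε → (q3, xyxy, #)
  read x, top #: go to q2, push X# → (q2, yxy, X#)
  read y, top X: go to q3, push ε → (q3, xy, #)
  read x, top #: go to q2, push X# → (q2, y, X#)
  read y, top X: go to q3, push ε → (q3, ε, #)
All input consumed in state q3 with stack #.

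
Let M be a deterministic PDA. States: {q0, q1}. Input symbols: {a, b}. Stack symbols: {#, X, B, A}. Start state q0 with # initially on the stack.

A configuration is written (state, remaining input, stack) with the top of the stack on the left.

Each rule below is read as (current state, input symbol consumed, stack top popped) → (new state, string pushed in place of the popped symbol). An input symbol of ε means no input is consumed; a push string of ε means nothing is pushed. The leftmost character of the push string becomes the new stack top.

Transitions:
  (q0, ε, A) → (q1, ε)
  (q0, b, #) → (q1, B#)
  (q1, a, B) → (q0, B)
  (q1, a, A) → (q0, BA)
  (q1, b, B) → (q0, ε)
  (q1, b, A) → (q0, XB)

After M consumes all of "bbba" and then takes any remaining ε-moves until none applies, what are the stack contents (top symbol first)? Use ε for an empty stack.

(q0, bbba, #) ⊢ (q1, bba, B#) ⊢ (q0, ba, #) ⊢ (q1, a, B#) ⊢ (q0, ε, B#)
All input consumed in state q0 with stack B#.

B#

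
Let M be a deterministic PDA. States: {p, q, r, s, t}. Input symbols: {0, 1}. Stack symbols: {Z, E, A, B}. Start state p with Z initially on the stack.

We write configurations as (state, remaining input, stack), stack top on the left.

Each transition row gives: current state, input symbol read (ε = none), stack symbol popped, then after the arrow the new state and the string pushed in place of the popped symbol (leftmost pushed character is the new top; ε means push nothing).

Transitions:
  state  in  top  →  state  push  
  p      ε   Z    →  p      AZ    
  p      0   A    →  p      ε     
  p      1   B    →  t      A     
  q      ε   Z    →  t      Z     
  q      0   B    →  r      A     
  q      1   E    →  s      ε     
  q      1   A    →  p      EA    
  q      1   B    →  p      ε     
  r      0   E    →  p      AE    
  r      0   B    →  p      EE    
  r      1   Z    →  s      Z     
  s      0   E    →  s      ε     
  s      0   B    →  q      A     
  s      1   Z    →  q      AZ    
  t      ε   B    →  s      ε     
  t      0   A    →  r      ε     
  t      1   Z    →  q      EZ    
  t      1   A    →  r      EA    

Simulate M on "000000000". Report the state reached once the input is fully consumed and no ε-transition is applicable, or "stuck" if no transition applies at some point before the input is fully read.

(p, 000000000, Z)
  ε-move, top Z: go to p, push AZ → (p, 000000000, AZ)
  read 0, top A: go to p, push ε → (p, 00000000, Z)
  ε-move, top Z: go to p, push AZ → (p, 00000000, AZ)
  read 0, top A: go to p, push ε → (p, 0000000, Z)
  ε-move, top Z: go to p, push AZ → (p, 0000000, AZ)
  read 0, top A: go to p, push ε → (p, 000000, Z)
  ε-move, top Z: go to p, push AZ → (p, 000000, AZ)
  read 0, top A: go to p, push ε → (p, 00000, Z)
  ε-move, top Z: go to p, push AZ → (p, 00000, AZ)
  read 0, top A: go to p, push ε → (p, 0000, Z)
  ε-move, top Z: go to p, push AZ → (p, 0000, AZ)
  read 0, top A: go to p, push ε → (p, 000, Z)
  ε-move, top Z: go to p, push AZ → (p, 000, AZ)
  read 0, top A: go to p, push ε → (p, 00, Z)
  ε-move, top Z: go to p, push AZ → (p, 00, AZ)
  read 0, top A: go to p, push ε → (p, 0, Z)
  ε-move, top Z: go to p, push AZ → (p, 0, AZ)
  read 0, top A: go to p, push ε → (p, ε, Z)
  ε-move, top Z: go to p, push AZ → (p, ε, AZ)
All input consumed; M is in state p.

p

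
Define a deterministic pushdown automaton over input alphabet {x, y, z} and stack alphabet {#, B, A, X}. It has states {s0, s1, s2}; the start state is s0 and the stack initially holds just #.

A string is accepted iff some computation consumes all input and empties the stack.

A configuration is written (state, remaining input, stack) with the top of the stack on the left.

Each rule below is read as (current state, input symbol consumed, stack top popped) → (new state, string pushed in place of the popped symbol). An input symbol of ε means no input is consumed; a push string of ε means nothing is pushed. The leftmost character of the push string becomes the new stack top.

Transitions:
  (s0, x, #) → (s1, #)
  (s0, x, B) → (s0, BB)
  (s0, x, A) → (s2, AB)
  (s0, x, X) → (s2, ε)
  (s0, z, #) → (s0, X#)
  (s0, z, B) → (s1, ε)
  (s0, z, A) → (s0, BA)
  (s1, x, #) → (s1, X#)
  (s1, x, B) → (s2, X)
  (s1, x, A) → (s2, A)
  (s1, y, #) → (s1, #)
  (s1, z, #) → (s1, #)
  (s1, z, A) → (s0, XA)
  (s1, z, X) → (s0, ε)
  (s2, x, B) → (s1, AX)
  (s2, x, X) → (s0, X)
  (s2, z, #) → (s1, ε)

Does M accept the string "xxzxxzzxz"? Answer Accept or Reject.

(s0, xxzxxzzxz, #)
  read x, top #: go to s1, push # → (s1, xzxxzzxz, #)
  read x, top #: go to s1, push X# → (s1, zxxzzxz, X#)
  read z, top X: go to s0, push ε → (s0, xxzzxz, #)
  read x, top #: go to s1, push # → (s1, xzzxz, #)
  read x, top #: go to s1, push X# → (s1, zzxz, X#)
  read z, top X: go to s0, push ε → (s0, zxz, #)
  read z, top #: go to s0, push X# → (s0, xz, X#)
  read x, top X: go to s2, push ε → (s2, z, #)
  read z, top #: go to s1, push ε → (s1, ε, ε)
All input consumed and the stack is empty.

Accept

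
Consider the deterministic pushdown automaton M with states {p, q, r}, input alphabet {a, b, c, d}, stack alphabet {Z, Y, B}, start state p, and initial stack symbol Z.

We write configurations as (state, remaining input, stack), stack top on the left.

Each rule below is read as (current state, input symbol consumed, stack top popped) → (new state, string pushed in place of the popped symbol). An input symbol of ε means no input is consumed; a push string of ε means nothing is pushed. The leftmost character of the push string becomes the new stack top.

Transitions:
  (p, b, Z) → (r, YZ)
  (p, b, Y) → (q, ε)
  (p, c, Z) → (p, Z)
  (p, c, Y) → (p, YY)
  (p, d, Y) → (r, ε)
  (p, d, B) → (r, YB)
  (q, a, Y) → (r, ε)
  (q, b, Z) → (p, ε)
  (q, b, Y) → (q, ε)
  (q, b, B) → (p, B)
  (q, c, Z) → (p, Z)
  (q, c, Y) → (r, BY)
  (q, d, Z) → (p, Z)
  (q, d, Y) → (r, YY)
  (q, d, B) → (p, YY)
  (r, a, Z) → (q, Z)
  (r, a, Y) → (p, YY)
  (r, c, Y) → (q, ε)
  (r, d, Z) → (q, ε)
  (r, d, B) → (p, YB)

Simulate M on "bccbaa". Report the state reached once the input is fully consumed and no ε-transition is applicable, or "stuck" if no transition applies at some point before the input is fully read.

stuck

(p, bccbaa, Z)
  read b, top Z: go to r, push YZ → (r, ccbaa, YZ)
  read c, top Y: go to q, push ε → (q, cbaa, Z)
  read c, top Z: go to p, push Z → (p, baa, Z)
  read b, top Z: go to r, push YZ → (r, aa, YZ)
  read a, top Y: go to p, push YY → (p, a, YYZ)
No transition for (p, a, top Y); M blocks with input a remaining.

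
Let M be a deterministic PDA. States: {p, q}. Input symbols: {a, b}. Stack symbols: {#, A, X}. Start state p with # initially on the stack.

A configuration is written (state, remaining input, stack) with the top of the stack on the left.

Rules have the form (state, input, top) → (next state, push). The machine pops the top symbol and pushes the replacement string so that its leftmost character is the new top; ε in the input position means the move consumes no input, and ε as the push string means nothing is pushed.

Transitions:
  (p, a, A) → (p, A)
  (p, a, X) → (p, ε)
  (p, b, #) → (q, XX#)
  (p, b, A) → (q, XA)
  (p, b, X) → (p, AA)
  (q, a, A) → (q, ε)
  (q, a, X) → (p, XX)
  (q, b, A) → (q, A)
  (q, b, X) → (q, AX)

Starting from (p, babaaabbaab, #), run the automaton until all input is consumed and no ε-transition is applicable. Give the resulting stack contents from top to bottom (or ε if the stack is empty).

AAXAAXX#

(p, babaaabbaab, #)
  read b, top #: go to q, push XX# → (q, abaaabbaab, XX#)
  read a, top X: go to p, push XX → (p, baaabbaab, XXX#)
  read b, top X: go to p, push AA → (p, aaabbaab, AAXX#)
  read a, top A: go to p, push A → (p, aabbaab, AAXX#)
  read a, top A: go to p, push A → (p, abbaab, AAXX#)
  read a, top A: go to p, push A → (p, bbaab, AAXX#)
  read b, top A: go to q, push XA → (q, baab, XAAXX#)
  read b, top X: go to q, push AX → (q, aab, AXAAXX#)
  read a, top A: go to q, push ε → (q, ab, XAAXX#)
  read a, top X: go to p, push XX → (p, b, XXAAXX#)
  read b, top X: go to p, push AA → (p, ε, AAXAAXX#)
All input consumed in state p with stack AAXAAXX#.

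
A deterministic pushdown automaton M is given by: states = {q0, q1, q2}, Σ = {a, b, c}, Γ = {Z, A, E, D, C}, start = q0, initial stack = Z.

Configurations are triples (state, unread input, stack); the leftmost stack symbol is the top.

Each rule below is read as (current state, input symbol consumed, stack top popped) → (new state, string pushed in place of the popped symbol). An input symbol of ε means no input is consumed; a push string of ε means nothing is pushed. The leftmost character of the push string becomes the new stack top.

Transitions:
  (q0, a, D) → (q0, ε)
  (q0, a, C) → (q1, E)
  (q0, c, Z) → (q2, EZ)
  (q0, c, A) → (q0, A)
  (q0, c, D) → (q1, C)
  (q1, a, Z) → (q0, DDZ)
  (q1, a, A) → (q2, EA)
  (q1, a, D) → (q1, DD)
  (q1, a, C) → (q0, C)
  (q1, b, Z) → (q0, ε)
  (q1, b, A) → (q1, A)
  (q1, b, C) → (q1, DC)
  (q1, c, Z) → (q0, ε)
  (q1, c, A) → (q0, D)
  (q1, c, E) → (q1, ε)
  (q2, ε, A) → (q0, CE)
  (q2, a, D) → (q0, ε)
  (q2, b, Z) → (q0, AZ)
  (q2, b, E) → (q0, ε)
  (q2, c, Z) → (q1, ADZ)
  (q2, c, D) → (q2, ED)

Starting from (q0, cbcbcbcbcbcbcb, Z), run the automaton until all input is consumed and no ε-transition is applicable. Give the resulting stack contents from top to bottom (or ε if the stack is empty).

Z

(q0, cbcbcbcbcbcbcb, Z)
  read c, top Z: go to q2, push EZ → (q2, bcbcbcbcbcbcb, EZ)
  read b, top E: go to q0, push ε → (q0, cbcbcbcbcbcb, Z)
  read c, top Z: go to q2, push EZ → (q2, bcbcbcbcbcb, EZ)
  read b, top E: go to q0, push ε → (q0, cbcbcbcbcb, Z)
  read c, top Z: go to q2, push EZ → (q2, bcbcbcbcb, EZ)
  read b, top E: go to q0, push ε → (q0, cbcbcbcb, Z)
  read c, top Z: go to q2, push EZ → (q2, bcbcbcb, EZ)
  read b, top E: go to q0, push ε → (q0, cbcbcb, Z)
  read c, top Z: go to q2, push EZ → (q2, bcbcb, EZ)
  read b, top E: go to q0, push ε → (q0, cbcb, Z)
  read c, top Z: go to q2, push EZ → (q2, bcb, EZ)
  read b, top E: go to q0, push ε → (q0, cb, Z)
  read c, top Z: go to q2, push EZ → (q2, b, EZ)
  read b, top E: go to q0, push ε → (q0, ε, Z)
All input consumed in state q0 with stack Z.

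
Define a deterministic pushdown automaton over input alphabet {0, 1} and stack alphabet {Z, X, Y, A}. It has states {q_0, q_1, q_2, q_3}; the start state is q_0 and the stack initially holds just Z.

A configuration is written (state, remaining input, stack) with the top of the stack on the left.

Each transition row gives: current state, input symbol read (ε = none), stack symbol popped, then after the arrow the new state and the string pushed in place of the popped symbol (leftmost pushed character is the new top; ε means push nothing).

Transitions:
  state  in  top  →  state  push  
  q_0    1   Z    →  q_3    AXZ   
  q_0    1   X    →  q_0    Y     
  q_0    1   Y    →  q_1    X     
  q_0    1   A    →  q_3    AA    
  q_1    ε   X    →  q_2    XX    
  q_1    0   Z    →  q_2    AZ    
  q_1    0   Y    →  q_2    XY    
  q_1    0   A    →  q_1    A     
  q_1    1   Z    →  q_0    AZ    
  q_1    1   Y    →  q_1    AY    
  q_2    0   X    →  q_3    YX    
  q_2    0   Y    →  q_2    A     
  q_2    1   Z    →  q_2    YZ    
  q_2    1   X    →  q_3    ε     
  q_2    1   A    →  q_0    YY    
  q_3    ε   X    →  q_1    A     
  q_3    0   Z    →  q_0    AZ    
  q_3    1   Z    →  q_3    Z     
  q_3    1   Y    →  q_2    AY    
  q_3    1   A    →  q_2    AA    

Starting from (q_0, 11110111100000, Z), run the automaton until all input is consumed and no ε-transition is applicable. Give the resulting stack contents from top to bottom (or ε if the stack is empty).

(q_0, 11110111100000, Z)
  read 1, top Z: go to q_3, push AXZ → (q_3, 1110111100000, AXZ)
  read 1, top A: go to q_2, push AA → (q_2, 110111100000, AAXZ)
  read 1, top A: go to q_0, push YY → (q_0, 10111100000, YYAXZ)
  read 1, top Y: go to q_1, push X → (q_1, 0111100000, XYAXZ)
  ε-move, top X: go to q_2, push XX → (q_2, 0111100000, XXYAXZ)
  read 0, top X: go to q_3, push YX → (q_3, 111100000, YXXYAXZ)
  read 1, top Y: go to q_2, push AY → (q_2, 11100000, AYXXYAXZ)
  read 1, top A: go to q_0, push YY → (q_0, 1100000, YYYXXYAXZ)
  read 1, top Y: go to q_1, push X → (q_1, 100000, XYYXXYAXZ)
  ε-move, top X: go to q_2, push XX → (q_2, 100000, XXYYXXYAXZ)
  read 1, top X: go to q_3, push ε → (q_3, 00000, XYYXXYAXZ)
  ε-move, top X: go to q_1, push A → (q_1, 00000, AYYXXYAXZ)
  read 0, top A: go to q_1, push A → (q_1, 0000, AYYXXYAXZ)
  read 0, top A: go to q_1, push A → (q_1, 000, AYYXXYAXZ)
  read 0, top A: go to q_1, push A → (q_1, 00, AYYXXYAXZ)
  read 0, top A: go to q_1, push A → (q_1, 0, AYYXXYAXZ)
  read 0, top A: go to q_1, push A → (q_1, ε, AYYXXYAXZ)
All input consumed in state q_1 with stack AYYXXYAXZ.

AYYXXYAXZ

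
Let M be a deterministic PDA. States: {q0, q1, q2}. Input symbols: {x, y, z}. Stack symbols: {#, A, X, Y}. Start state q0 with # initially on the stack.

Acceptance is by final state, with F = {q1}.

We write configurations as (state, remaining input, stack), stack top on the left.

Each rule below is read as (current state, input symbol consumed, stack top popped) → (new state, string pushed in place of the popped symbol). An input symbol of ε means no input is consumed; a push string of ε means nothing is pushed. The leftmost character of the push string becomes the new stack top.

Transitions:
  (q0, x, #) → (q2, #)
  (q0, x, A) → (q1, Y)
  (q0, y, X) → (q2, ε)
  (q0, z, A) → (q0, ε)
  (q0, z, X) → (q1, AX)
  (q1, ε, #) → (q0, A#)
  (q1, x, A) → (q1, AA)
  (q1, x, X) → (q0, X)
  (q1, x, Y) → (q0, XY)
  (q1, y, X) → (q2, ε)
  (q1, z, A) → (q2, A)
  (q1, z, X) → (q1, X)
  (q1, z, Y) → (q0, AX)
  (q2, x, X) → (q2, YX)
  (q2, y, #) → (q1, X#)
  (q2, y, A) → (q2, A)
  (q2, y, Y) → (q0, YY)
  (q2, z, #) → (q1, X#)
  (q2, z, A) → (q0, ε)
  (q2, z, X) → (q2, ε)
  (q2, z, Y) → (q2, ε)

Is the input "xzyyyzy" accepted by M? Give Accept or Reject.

Reject

(q0, xzyyyzy, #) ⊢ (q2, zyyyzy, #) ⊢ (q1, yyyzy, X#) ⊢ (q2, yyzy, #) ⊢ (q1, yzy, X#) ⊢ (q2, zy, #) ⊢ (q1, y, X#) ⊢ (q2, ε, #)
All input consumed; state q2 ∉ F and no further ε-move applies.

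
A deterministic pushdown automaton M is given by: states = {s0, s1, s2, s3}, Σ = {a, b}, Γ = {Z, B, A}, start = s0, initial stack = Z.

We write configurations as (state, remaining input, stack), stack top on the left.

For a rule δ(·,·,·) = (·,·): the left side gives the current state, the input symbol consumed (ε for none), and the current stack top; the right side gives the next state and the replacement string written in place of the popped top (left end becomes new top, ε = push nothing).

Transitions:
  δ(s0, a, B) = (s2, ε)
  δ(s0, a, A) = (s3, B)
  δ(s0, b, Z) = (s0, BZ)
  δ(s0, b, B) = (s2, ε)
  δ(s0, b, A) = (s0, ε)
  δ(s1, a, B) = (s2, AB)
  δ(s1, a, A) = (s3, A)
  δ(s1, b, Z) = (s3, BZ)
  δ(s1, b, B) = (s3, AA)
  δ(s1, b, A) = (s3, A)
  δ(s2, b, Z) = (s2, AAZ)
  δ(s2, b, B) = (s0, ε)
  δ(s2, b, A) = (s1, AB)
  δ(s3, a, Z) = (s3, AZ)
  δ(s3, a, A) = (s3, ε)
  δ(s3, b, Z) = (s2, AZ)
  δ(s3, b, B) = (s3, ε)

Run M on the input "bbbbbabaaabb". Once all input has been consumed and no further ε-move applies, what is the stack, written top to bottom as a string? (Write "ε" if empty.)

(s0, bbbbbabaaabb, Z)
  read b, top Z: go to s0, push BZ → (s0, bbbbabaaabb, BZ)
  read b, top B: go to s2, push ε → (s2, bbbabaaabb, Z)
  read b, top Z: go to s2, push AAZ → (s2, bbabaaabb, AAZ)
  read b, top A: go to s1, push AB → (s1, babaaabb, ABAZ)
  read b, top A: go to s3, push A → (s3, abaaabb, ABAZ)
  read a, top A: go to s3, push ε → (s3, baaabb, BAZ)
  read b, top B: go to s3, push ε → (s3, aaabb, AZ)
  read a, top A: go to s3, push ε → (s3, aabb, Z)
  read a, top Z: go to s3, push AZ → (s3, abb, AZ)
  read a, top A: go to s3, push ε → (s3, bb, Z)
  read b, top Z: go to s2, push AZ → (s2, b, AZ)
  read b, top A: go to s1, push AB → (s1, ε, ABZ)
All input consumed in state s1 with stack ABZ.

ABZ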